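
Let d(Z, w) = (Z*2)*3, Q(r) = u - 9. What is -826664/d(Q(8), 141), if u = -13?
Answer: 206666/33 ≈ 6262.6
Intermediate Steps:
Q(r) = -22 (Q(r) = -13 - 9 = -22)
d(Z, w) = 6*Z (d(Z, w) = (2*Z)*3 = 6*Z)
-826664/d(Q(8), 141) = -826664/(6*(-22)) = -826664/(-132) = -826664*(-1/132) = 206666/33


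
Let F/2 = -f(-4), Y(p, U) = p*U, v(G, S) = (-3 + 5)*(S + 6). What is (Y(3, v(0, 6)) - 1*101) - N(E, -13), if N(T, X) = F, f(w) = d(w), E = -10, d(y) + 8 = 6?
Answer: -33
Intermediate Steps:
d(y) = -2 (d(y) = -8 + 6 = -2)
v(G, S) = 12 + 2*S (v(G, S) = 2*(6 + S) = 12 + 2*S)
Y(p, U) = U*p
f(w) = -2
F = 4 (F = 2*(-1*(-2)) = 2*2 = 4)
N(T, X) = 4
(Y(3, v(0, 6)) - 1*101) - N(E, -13) = ((12 + 2*6)*3 - 1*101) - 1*4 = ((12 + 12)*3 - 101) - 4 = (24*3 - 101) - 4 = (72 - 101) - 4 = -29 - 4 = -33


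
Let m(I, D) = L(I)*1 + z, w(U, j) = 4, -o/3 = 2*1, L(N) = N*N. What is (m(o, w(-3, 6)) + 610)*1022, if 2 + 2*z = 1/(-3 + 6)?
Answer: 1978081/3 ≈ 6.5936e+5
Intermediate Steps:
L(N) = N**2
o = -6 ≈ -6.0000
z = -5/6 (z = -1 + 1/(2*(-3 + 6)) = -1 + (1/2)/3 = -1 + (1/2)*(1/3) = -1 + 1/6 = -5/6 ≈ -0.83333)
m(I, D) = -5/6 + I**2 (m(I, D) = I**2*1 - 5/6 = I**2 - 5/6 = -5/6 + I**2)
(m(o, w(-3, 6)) + 610)*1022 = ((-5/6 + (-6)**2) + 610)*1022 = ((-5/6 + 36) + 610)*1022 = (211/6 + 610)*1022 = (3871/6)*1022 = 1978081/3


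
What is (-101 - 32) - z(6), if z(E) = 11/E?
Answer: -809/6 ≈ -134.83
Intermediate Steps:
(-101 - 32) - z(6) = (-101 - 32) - 11/6 = -133 - 11/6 = -809/6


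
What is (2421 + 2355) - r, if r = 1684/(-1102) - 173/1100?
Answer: 2895755123/606100 ≈ 4777.7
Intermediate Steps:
r = -1021523/606100 (r = 1684*(-1/1102) - 173*1/1100 = -842/551 - 173/1100 = -1021523/606100 ≈ -1.6854)
(2421 + 2355) - r = (2421 + 2355) - 1*(-1021523/606100) = 4776 + 1021523/606100 = 2895755123/606100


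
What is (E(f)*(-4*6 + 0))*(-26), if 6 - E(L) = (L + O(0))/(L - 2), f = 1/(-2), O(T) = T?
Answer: 18096/5 ≈ 3619.2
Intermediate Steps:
f = -1/2 ≈ -0.50000
E(L) = 6 - L/(-2 + L) (E(L) = 6 - (L + 0)/(L - 2) = 6 - L/(-2 + L))
(E(f)*(-4*6 + 0))*(-26) = (((-12 + 5*(-1/2))/(-2 - 1/2))*(-4*6 + 0))*(-26) = (((-12 - 5/2)/(-5/2))*(-24 + 0))*(-26) = (-2/5*(-29/2)*(-24))*(-26) = ((29/5)*(-24))*(-26) = -696/5*(-26) = 18096/5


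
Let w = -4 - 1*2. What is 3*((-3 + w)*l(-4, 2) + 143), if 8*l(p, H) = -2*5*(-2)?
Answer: 723/2 ≈ 361.50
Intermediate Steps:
l(p, H) = 5/2 (l(p, H) = (-2*5*(-2))/8 = (-10*(-2))/8 = (1/8)*20 = 5/2)
w = -6 (w = -4 - 2 = -6)
3*((-3 + w)*l(-4, 2) + 143) = 3*((-3 - 6)*(5/2) + 143) = 3*(-9*5/2 + 143) = 3*(-45/2 + 143) = 3*(241/2) = 723/2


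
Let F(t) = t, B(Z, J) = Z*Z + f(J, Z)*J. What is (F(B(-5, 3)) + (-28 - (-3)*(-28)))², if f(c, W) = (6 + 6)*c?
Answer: 441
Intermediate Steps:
f(c, W) = 12*c
B(Z, J) = Z² + 12*J² (B(Z, J) = Z*Z + (12*J)*J = Z² + 12*J²)
(F(B(-5, 3)) + (-28 - (-3)*(-28)))² = (((-5)² + 12*3²) + (-28 - (-3)*(-28)))² = ((25 + 12*9) + (-28 - 1*84))² = ((25 + 108) + (-28 - 84))² = (133 - 112)² = 21² = 441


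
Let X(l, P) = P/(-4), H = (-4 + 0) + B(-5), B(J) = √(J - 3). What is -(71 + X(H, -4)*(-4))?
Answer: -67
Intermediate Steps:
B(J) = √(-3 + J)
H = -4 + 2*I*√2 (H = (-4 + 0) + √(-3 - 5) = -4 + √(-8) = -4 + 2*I*√2 ≈ -4.0 + 2.8284*I)
X(l, P) = -P/4 (X(l, P) = P*(-¼) = -P/4)
-(71 + X(H, -4)*(-4)) = -(71 - ¼*(-4)*(-4)) = -(71 + 1*(-4)) = -(71 - 4) = -1*67 = -67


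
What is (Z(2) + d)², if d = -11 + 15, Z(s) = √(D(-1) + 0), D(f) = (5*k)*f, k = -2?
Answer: (4 + √10)² ≈ 51.298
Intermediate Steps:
D(f) = -10*f (D(f) = (5*(-2))*f = -10*f)
Z(s) = √10 (Z(s) = √(-10*(-1) + 0) = √(10 + 0) = √10)
d = 4
(Z(2) + d)² = (√10 + 4)² = (4 + √10)²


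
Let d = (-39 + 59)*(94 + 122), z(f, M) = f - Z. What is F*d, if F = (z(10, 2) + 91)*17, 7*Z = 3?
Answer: 51701760/7 ≈ 7.3860e+6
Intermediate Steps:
Z = 3/7 (Z = (⅐)*3 = 3/7 ≈ 0.42857)
z(f, M) = -3/7 + f (z(f, M) = f - 1*3/7 = f - 3/7 = -3/7 + f)
F = 11968/7 (F = ((-3/7 + 10) + 91)*17 = (67/7 + 91)*17 = (704/7)*17 = 11968/7 ≈ 1709.7)
d = 4320 (d = 20*216 = 4320)
F*d = (11968/7)*4320 = 51701760/7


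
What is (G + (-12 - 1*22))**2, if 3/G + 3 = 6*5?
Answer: 93025/81 ≈ 1148.5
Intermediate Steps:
G = 1/9 (G = 3/(-3 + 6*5) = 3/(-3 + 30) = 3/27 = 3*(1/27) = 1/9 ≈ 0.11111)
(G + (-12 - 1*22))**2 = (1/9 + (-12 - 1*22))**2 = (1/9 + (-12 - 22))**2 = (1/9 - 34)**2 = (-305/9)**2 = 93025/81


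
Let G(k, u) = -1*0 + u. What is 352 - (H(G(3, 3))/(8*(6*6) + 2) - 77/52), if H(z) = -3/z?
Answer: 2665271/7540 ≈ 353.48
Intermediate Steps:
G(k, u) = u (G(k, u) = 0 + u = u)
352 - (H(G(3, 3))/(8*(6*6) + 2) - 77/52) = 352 - ((-3/3)/(8*(6*6) + 2) - 77/52) = 352 - ((-3*⅓)/(8*36 + 2) - 77*1/52) = 352 - (-1/(288 + 2) - 77/52) = 352 - (-1/290 - 77/52) = 352 - 1*(-11191/7540) = 352 + 11191/7540 = 2665271/7540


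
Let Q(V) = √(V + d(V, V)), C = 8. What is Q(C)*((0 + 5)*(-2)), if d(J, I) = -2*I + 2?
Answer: -10*I*√6 ≈ -24.495*I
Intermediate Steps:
d(J, I) = 2 - 2*I
Q(V) = √(2 - V) (Q(V) = √(V + (2 - 2*V)) = √(2 - V))
Q(C)*((0 + 5)*(-2)) = √(2 - 1*8)*((0 + 5)*(-2)) = √(2 - 8)*(5*(-2)) = √(-6)*(-10) = (I*√6)*(-10) = -10*I*√6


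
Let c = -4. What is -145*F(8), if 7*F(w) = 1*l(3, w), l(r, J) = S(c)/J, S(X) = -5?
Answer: 725/56 ≈ 12.946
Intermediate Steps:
l(r, J) = -5/J
F(w) = -5/(7*w) (F(w) = (1*(-5/w))/7 = (-5/w)/7 = -5/(7*w))
-145*F(8) = -(-725)/(7*8) = -145*(-5/56) = 725/56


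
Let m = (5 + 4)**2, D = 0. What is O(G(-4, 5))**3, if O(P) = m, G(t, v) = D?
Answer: 531441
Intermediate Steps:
G(t, v) = 0
m = 81 (m = 9**2 = 81)
O(P) = 81
O(G(-4, 5))**3 = 81**3 = 531441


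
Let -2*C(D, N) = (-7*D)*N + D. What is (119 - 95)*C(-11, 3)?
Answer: -2640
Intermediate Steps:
C(D, N) = -D/2 + 7*D*N/2 (C(D, N) = -((-7*D)*N + D)/2 = -(-7*D*N + D)/2 = -(D - 7*D*N)/2 = -D/2 + 7*D*N/2)
(119 - 95)*C(-11, 3) = (119 - 95)*((1/2)*(-11)*(-1 + 7*3)) = 24*((1/2)*(-11)*(-1 + 21)) = 24*((1/2)*(-11)*20) = 24*(-110) = -2640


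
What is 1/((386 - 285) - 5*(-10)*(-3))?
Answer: -1/49 ≈ -0.020408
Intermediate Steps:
1/((386 - 285) - 5*(-10)*(-3)) = 1/(101 + 50*(-3)) = 1/(101 - 150) = 1/(-49) = -1/49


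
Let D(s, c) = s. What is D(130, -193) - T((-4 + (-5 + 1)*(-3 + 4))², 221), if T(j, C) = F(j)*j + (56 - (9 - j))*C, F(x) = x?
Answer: -28497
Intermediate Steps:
T(j, C) = j² + C*(47 + j) (T(j, C) = j*j + (56 - (9 - j))*C = j² + (56 + (-9 + j))*C = j² + (47 + j)*C = j² + C*(47 + j))
D(130, -193) - T((-4 + (-5 + 1)*(-3 + 4))², 221) = 130 - (((-4 + (-5 + 1)*(-3 + 4))²)² + 47*221 + 221*(-4 + (-5 + 1)*(-3 + 4))²) = 130 - (((-4 - 4*1)²)² + 10387 + 221*(-4 - 4*1)²) = 130 - (((-4 - 4)²)² + 10387 + 221*(-4 - 4)²) = 130 - (((-8)²)² + 10387 + 221*(-8)²) = 130 - (64² + 10387 + 221*64) = 130 - (4096 + 10387 + 14144) = 130 - 1*28627 = 130 - 28627 = -28497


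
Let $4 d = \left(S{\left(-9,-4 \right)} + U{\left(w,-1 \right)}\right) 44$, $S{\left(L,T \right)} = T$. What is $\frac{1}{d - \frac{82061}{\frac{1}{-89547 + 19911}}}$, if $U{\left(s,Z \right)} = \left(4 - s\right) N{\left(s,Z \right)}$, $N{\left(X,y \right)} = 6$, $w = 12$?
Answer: $\frac{1}{5714399224} \approx 1.75 \cdot 10^{-10}$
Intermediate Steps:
$U{\left(s,Z \right)} = 24 - 6 s$ ($U{\left(s,Z \right)} = \left(4 - s\right) 6 = 24 - 6 s$)
$d = -572$ ($d = \frac{\left(-4 + \left(24 - 72\right)\right) 44}{4} = \frac{\left(-4 - 48\right) 44}{4} = \frac{\left(-52\right) 44}{4} = \frac{1}{4} \left(-2288\right) = -572$)
$\frac{1}{d - \frac{82061}{\frac{1}{-89547 + 19911}}} = \frac{1}{-572 - \frac{82061}{\frac{1}{-89547 + 19911}}} = \frac{1}{-572 - \frac{82061}{\frac{1}{-69636}}} = \frac{1}{-572 - \frac{82061}{- \frac{1}{69636}}} = \frac{1}{-572 - -5714399796} = \frac{1}{-572 + 5714399796} = \frac{1}{5714399224}$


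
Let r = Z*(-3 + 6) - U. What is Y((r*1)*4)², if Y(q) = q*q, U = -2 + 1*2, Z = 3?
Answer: 1679616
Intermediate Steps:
U = 0 (U = -2 + 2 = 0)
r = 9 (r = 3*(-3 + 6) - 1*0 = 3*3 + 0 = 9 + 0 = 9)
Y(q) = q²
Y((r*1)*4)² = (((9*1)*4)²)² = ((9*4)²)² = (36²)² = 1296² = 1679616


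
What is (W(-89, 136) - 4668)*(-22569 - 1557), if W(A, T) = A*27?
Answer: 170594946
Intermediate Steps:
W(A, T) = 27*A
(W(-89, 136) - 4668)*(-22569 - 1557) = (27*(-89) - 4668)*(-22569 - 1557) = (-2403 - 4668)*(-24126) = -7071*(-24126) = 170594946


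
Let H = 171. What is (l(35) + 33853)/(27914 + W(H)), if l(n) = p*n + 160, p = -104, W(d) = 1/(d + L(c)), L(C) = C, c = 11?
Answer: 5527886/5080349 ≈ 1.0881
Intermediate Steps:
W(d) = 1/(11 + d) (W(d) = 1/(d + 11) = 1/(11 + d))
l(n) = 160 - 104*n (l(n) = -104*n + 160 = 160 - 104*n)
(l(35) + 33853)/(27914 + W(H)) = ((160 - 104*35) + 33853)/(27914 + 1/(11 + 171)) = ((160 - 3640) + 33853)/(27914 + 1/182) = (-3480 + 33853)/(27914 + 1/182) = 30373/(5080349/182) = 30373*(182/5080349) = 5527886/5080349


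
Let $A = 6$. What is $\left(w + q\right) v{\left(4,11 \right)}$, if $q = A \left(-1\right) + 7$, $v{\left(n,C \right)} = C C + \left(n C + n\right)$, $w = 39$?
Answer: $6760$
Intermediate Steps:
$v{\left(n,C \right)} = n + C^{2} + C n$ ($v{\left(n,C \right)} = C^{2} + \left(C n + n\right) = C^{2} + \left(n + C n\right) = n + C^{2} + C n$)
$q = 1$ ($q = 6 \left(-1\right) + 7 = -6 + 7 = 1$)
$\left(w + q\right) v{\left(4,11 \right)} = \left(39 + 1\right) \left(4 + 11^{2} + 11 \cdot 4\right) = 40 \left(4 + 121 + 44\right) = 40 \cdot 169 = 6760$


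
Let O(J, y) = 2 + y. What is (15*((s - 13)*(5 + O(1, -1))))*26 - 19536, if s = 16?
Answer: -12516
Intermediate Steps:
(15*((s - 13)*(5 + O(1, -1))))*26 - 19536 = (15*((16 - 13)*(5 + (2 - 1))))*26 - 19536 = (15*(3*(5 + 1)))*26 - 19536 = (15*(3*6))*26 - 19536 = (15*18)*26 - 19536 = 270*26 - 19536 = 7020 - 19536 = -12516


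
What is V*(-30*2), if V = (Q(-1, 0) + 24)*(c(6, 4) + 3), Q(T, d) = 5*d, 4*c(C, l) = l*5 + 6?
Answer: -13680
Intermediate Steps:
c(C, l) = 3/2 + 5*l/4 (c(C, l) = (l*5 + 6)/4 = (5*l + 6)/4 = (6 + 5*l)/4 = 3/2 + 5*l/4)
V = 228 (V = (5*0 + 24)*((3/2 + (5/4)*4) + 3) = (0 + 24)*((3/2 + 5) + 3) = 24*(13/2 + 3) = 24*(19/2) = 228)
V*(-30*2) = 228*(-30*2) = 228*(-60) = -13680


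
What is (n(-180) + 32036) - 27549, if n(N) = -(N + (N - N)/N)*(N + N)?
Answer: -60313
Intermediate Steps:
n(N) = -2*N² (n(N) = -(N + 0/N)*2*N = -(N + 0)*2*N = -N*2*N = -2*N²)
(n(-180) + 32036) - 27549 = (-2*(-180)² + 32036) - 27549 = (-2*32400 + 32036) - 27549 = (-64800 + 32036) - 27549 = -32764 - 27549 = -60313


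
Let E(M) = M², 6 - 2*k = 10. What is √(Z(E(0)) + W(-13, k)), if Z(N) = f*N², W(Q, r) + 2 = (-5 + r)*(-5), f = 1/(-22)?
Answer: √33 ≈ 5.7446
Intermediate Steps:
f = -1/22 ≈ -0.045455
k = -2 (k = 3 - ½*10 = 3 - 5 = -2)
W(Q, r) = 23 - 5*r (W(Q, r) = -2 + (-5 + r)*(-5) = -2 + (25 - 5*r) = 23 - 5*r)
Z(N) = -N²/22
√(Z(E(0)) + W(-13, k)) = √(-(0²)²/22 + (23 - 5*(-2))) = √(-1/22*0² + (23 + 10)) = √(-1/22*0 + 33) = √(0 + 33) = √33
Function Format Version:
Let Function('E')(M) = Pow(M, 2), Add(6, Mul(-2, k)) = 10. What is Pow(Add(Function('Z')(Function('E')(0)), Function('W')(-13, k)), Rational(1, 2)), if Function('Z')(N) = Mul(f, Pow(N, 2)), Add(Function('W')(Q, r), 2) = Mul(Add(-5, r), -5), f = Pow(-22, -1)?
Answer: Pow(33, Rational(1, 2)) ≈ 5.7446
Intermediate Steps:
f = Rational(-1, 22) ≈ -0.045455
k = -2 (k = Add(3, Mul(Rational(-1, 2), 10)) = Add(3, -5) = -2)
Function('W')(Q, r) = Add(23, Mul(-5, r)) (Function('W')(Q, r) = Add(-2, Mul(Add(-5, r), -5)) = Add(-2, Add(25, Mul(-5, r))) = Add(23, Mul(-5, r)))
Function('Z')(N) = Mul(Rational(-1, 22), Pow(N, 2))
Pow(Add(Function('Z')(Function('E')(0)), Function('W')(-13, k)), Rational(1, 2)) = Pow(Add(Mul(Rational(-1, 22), Pow(Pow(0, 2), 2)), Add(23, Mul(-5, -2))), Rational(1, 2)) = Pow(Add(Mul(Rational(-1, 22), Pow(0, 2)), Add(23, 10)), Rational(1, 2)) = Pow(Add(Mul(Rational(-1, 22), 0), 33), Rational(1, 2)) = Pow(Add(0, 33), Rational(1, 2)) = Pow(33, Rational(1, 2))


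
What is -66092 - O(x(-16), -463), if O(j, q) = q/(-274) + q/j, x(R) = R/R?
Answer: -17982809/274 ≈ -65631.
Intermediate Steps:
x(R) = 1
O(j, q) = -q/274 + q/j (O(j, q) = q*(-1/274) + q/j = -q/274 + q/j)
-66092 - O(x(-16), -463) = -66092 - (-1/274*(-463) - 463/1) = -66092 - (463/274 - 463*1) = -66092 - (463/274 - 463) = -66092 - 1*(-126399/274) = -66092 + 126399/274 = -17982809/274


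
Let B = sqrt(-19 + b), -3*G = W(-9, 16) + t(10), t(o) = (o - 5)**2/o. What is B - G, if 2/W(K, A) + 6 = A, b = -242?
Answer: 9/10 + 3*I*sqrt(29) ≈ 0.9 + 16.155*I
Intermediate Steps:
W(K, A) = 2/(-6 + A)
t(o) = (-5 + o)**2/o
G = -9/10 (G = -(2/(-6 + 16) + (-5 + 10)**2/10)/3 = -(2/10 + (1/10)*5**2)/3 = -(2*(1/10) + (1/10)*25)/3 = -(1/5 + 5/2)/3 = -1/3*27/10 = -9/10 ≈ -0.90000)
B = 3*I*sqrt(29) (B = sqrt(-19 - 242) = sqrt(-261) = 3*I*sqrt(29) ≈ 16.155*I)
B - G = 3*I*sqrt(29) - 1*(-9/10) = 3*I*sqrt(29) + 9/10 = 9/10 + 3*I*sqrt(29)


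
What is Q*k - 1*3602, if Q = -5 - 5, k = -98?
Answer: -2622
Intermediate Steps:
Q = -10
Q*k - 1*3602 = -10*(-98) - 1*3602 = 980 - 3602 = -2622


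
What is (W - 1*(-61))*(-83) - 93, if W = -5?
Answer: -4741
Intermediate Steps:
(W - 1*(-61))*(-83) - 93 = (-5 - 1*(-61))*(-83) - 93 = (-5 + 61)*(-83) - 93 = 56*(-83) - 93 = -4648 - 93 = -4741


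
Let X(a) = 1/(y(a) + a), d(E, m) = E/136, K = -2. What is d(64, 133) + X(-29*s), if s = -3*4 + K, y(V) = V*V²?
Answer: 535390593/1137704974 ≈ 0.47059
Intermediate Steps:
d(E, m) = E/136 (d(E, m) = E*(1/136) = E/136)
y(V) = V³
s = -14 (s = -3*4 - 2 = -12 - 2 = -14)
X(a) = 1/(a + a³) (X(a) = 1/(a³ + a) = 1/(a + a³))
d(64, 133) + X(-29*s) = (1/136)*64 + 1/(-29*(-14) + (-29*(-14))³) = 8/17 + 1/(406 + 406³) = 8/17 + 1/(406 + 66923416) = 8/17 + 1/66923822 = 535390593/1137704974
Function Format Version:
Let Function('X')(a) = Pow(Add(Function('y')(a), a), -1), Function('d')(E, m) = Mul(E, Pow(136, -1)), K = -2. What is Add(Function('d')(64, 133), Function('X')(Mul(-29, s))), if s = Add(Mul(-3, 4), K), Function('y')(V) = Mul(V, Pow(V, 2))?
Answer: Rational(535390593, 1137704974) ≈ 0.47059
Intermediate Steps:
Function('d')(E, m) = Mul(Rational(1, 136), E) (Function('d')(E, m) = Mul(E, Rational(1, 136)) = Mul(Rational(1, 136), E))
Function('y')(V) = Pow(V, 3)
s = -14 (s = Add(Mul(-3, 4), -2) = Add(-12, -2) = -14)
Function('X')(a) = Pow(Add(a, Pow(a, 3)), -1) (Function('X')(a) = Pow(Add(Pow(a, 3), a), -1) = Pow(Add(a, Pow(a, 3)), -1))
Add(Function('d')(64, 133), Function('X')(Mul(-29, s))) = Add(Mul(Rational(1, 136), 64), Pow(Add(Mul(-29, -14), Pow(Mul(-29, -14), 3)), -1)) = Add(Rational(8, 17), Pow(Add(406, Pow(406, 3)), -1)) = Add(Rational(8, 17), Pow(Add(406, 66923416), -1)) = Add(Rational(8, 17), Pow(66923822, -1)) = Add(Rational(8, 17), Rational(1, 66923822)) = Rational(535390593, 1137704974)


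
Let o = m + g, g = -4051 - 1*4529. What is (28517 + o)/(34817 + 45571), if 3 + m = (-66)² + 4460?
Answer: 14375/40194 ≈ 0.35764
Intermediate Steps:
g = -8580 (g = -4051 - 4529 = -8580)
m = 8813 (m = -3 + ((-66)² + 4460) = -3 + (4356 + 4460) = -3 + 8816 = 8813)
o = 233 (o = 8813 - 8580 = 233)
(28517 + o)/(34817 + 45571) = (28517 + 233)/(34817 + 45571) = 28750/80388 = 28750*(1/80388) = 14375/40194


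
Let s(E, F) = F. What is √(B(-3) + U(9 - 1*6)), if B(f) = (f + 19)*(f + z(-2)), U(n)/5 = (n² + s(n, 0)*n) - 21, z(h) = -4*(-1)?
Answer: 2*I*√11 ≈ 6.6332*I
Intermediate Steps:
z(h) = 4
U(n) = -105 + 5*n² (U(n) = 5*((n² + 0*n) - 21) = 5*((n² + 0) - 21) = 5*(n² - 21) = 5*(-21 + n²) = -105 + 5*n²)
B(f) = (4 + f)*(19 + f) (B(f) = (f + 19)*(f + 4) = (19 + f)*(4 + f) = (4 + f)*(19 + f))
√(B(-3) + U(9 - 1*6)) = √((76 + (-3)² + 23*(-3)) + (-105 + 5*(9 - 1*6)²)) = √((76 + 9 - 69) + (-105 + 5*(9 - 6)²)) = √(16 + (-105 + 5*3²)) = √(16 + (-105 + 5*9)) = √(16 + (-105 + 45)) = √(16 - 60) = √(-44) = 2*I*√11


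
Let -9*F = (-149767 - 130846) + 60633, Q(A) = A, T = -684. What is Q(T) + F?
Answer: 213824/9 ≈ 23758.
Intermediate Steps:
F = 219980/9 (F = -((-149767 - 130846) + 60633)/9 = -(-280613 + 60633)/9 = -⅑*(-219980) = 219980/9 ≈ 24442.)
Q(T) + F = -684 + 219980/9 = 213824/9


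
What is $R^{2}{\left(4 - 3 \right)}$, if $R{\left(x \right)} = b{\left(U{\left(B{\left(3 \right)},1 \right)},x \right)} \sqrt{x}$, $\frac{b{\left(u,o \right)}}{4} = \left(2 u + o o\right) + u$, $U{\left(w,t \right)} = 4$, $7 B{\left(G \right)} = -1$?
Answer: $2704$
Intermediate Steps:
$B{\left(G \right)} = - \frac{1}{7}$ ($B{\left(G \right)} = \frac{1}{7} \left(-1\right) = - \frac{1}{7}$)
$b{\left(u,o \right)} = 4 o^{2} + 12 u$ ($b{\left(u,o \right)} = 4 \left(\left(2 u + o o\right) + u\right) = 4 \left(\left(2 u + o^{2}\right) + u\right) = 4 \left(\left(o^{2} + 2 u\right) + u\right) = 4 \left(o^{2} + 3 u\right) = 4 o^{2} + 12 u$)
$R{\left(x \right)} = \sqrt{x} \left(48 + 4 x^{2}\right)$ ($R{\left(x \right)} = \left(4 x^{2} + 12 \cdot 4\right) \sqrt{x} = \left(4 x^{2} + 48\right) \sqrt{x} = \left(48 + 4 x^{2}\right) \sqrt{x} = \sqrt{x} \left(48 + 4 x^{2}\right)$)
$R^{2}{\left(4 - 3 \right)} = \left(4 \sqrt{4 - 3} \left(12 + \left(4 - 3\right)^{2}\right)\right)^{2} = \left(4 \sqrt{1} \left(12 + 1^{2}\right)\right)^{2} = \left(4 \cdot 1 \left(12 + 1\right)\right)^{2} = \left(4 \cdot 1 \cdot 13\right)^{2} = 52^{2} = 2704$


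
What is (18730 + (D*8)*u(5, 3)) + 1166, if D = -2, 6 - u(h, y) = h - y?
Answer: 19832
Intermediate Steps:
u(h, y) = 6 + y - h (u(h, y) = 6 - (h - y) = 6 + (y - h) = 6 + y - h)
(18730 + (D*8)*u(5, 3)) + 1166 = (18730 + (-2*8)*(6 + 3 - 1*5)) + 1166 = (18730 - 16*(6 + 3 - 5)) + 1166 = (18730 - 16*4) + 1166 = (18730 - 64) + 1166 = 18666 + 1166 = 19832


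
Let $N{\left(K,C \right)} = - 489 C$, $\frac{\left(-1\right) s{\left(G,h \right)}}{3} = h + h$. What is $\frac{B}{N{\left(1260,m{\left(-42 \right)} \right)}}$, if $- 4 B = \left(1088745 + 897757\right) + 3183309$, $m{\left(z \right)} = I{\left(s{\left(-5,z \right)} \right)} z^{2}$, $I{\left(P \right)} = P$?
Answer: $\frac{5169811}{869496768} \approx 0.0059457$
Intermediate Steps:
$s{\left(G,h \right)} = - 6 h$ ($s{\left(G,h \right)} = - 3 \left(h + h\right) = - 3 \cdot 2 h = - 6 h$)
$m{\left(z \right)} = - 6 z^{3}$ ($m{\left(z \right)} = - 6 z z^{2} = - 6 z^{3}$)
$B = - \frac{5169811}{4}$ ($B = - \frac{\left(1088745 + 897757\right) + 3183309}{4} = - \frac{1986502 + 3183309}{4} = \left(- \frac{1}{4}\right) 5169811 = - \frac{5169811}{4} \approx -1.2925 \cdot 10^{6}$)
$\frac{B}{N{\left(1260,m{\left(-42 \right)} \right)}} = - \frac{5169811}{4 \left(- 489 \left(- 6 \left(-42\right)^{3}\right)\right)} = - \frac{5169811}{4 \left(- 489 \left(\left(-6\right) \left(-74088\right)\right)\right)} = - \frac{5169811}{4 \left(\left(-489\right) 444528\right)} = - \frac{5169811}{4 \left(-217374192\right)} = \left(- \frac{5169811}{4}\right) \left(- \frac{1}{217374192}\right) = \frac{5169811}{869496768}$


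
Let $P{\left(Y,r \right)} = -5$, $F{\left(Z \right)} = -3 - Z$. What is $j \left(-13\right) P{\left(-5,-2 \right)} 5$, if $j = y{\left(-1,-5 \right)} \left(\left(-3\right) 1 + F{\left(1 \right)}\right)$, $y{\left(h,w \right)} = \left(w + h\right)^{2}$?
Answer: $-81900$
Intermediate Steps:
$y{\left(h,w \right)} = \left(h + w\right)^{2}$
$j = -252$ ($j = \left(-1 - 5\right)^{2} \left(\left(-3\right) 1 - 4\right) = \left(-6\right)^{2} \left(-3 - 4\right) = 36 \left(-3 - 4\right) = 36 \left(-7\right) = -252$)
$j \left(-13\right) P{\left(-5,-2 \right)} 5 = \left(-252\right) \left(-13\right) \left(\left(-5\right) 5\right) = 3276 \left(-25\right) = -81900$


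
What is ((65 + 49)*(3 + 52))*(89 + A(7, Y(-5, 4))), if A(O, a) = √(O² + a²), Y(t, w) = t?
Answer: 558030 + 6270*√74 ≈ 6.1197e+5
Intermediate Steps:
((65 + 49)*(3 + 52))*(89 + A(7, Y(-5, 4))) = ((65 + 49)*(3 + 52))*(89 + √(7² + (-5)²)) = (114*55)*(89 + √(49 + 25)) = 6270*(89 + √74) = 558030 + 6270*√74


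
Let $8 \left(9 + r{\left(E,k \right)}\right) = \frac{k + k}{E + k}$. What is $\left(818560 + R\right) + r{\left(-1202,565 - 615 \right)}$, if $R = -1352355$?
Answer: $- \frac{1336645191}{2504} \approx -5.338 \cdot 10^{5}$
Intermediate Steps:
$r{\left(E,k \right)} = -9 + \frac{k}{4 \left(E + k\right)}$ ($r{\left(E,k \right)} = -9 + \frac{\left(k + k\right) \frac{1}{E + k}}{8} = -9 + \frac{2 k \frac{1}{E + k}}{8} = -9 + \frac{k}{4 \left(E + k\right)}$)
$\left(818560 + R\right) + r{\left(-1202,565 - 615 \right)} = \left(818560 - 1352355\right) + \frac{\left(-9\right) \left(-1202\right) - \frac{35 \left(565 - 615\right)}{4}}{-1202 + \left(565 - 615\right)} = -533795 + \frac{10818 - - \frac{875}{2}}{-1202 - 50} = -533795 + \frac{10818 + \frac{875}{2}}{-1252} = -533795 - \frac{22511}{2504} = - \frac{1336645191}{2504}$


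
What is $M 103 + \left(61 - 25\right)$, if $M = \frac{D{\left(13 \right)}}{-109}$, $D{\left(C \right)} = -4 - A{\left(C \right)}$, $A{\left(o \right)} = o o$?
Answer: $\frac{21743}{109} \approx 199.48$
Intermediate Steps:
$A{\left(o \right)} = o^{2}$
$D{\left(C \right)} = -4 - C^{2}$
$M = \frac{173}{109}$ ($M = \frac{-4 - 13^{2}}{-109} = \left(-4 - 169\right) \left(- \frac{1}{109}\right) = \left(-173\right) \left(- \frac{1}{109}\right) = \frac{173}{109} \approx 1.5872$)
$M 103 + \left(61 - 25\right) = \frac{173}{109} \cdot 103 + \left(61 - 25\right) = \frac{17819}{109} + \left(61 - 25\right) = \frac{17819}{109} + 36 = \frac{21743}{109}$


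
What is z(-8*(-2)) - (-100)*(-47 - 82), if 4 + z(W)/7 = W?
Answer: -12816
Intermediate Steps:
z(W) = -28 + 7*W
z(-8*(-2)) - (-100)*(-47 - 82) = (-28 + 7*(-8*(-2))) - (-100)*(-47 - 82) = (-28 + 7*16) - (-100)*(-129) = (-28 + 112) - 1*12900 = 84 - 12900 = -12816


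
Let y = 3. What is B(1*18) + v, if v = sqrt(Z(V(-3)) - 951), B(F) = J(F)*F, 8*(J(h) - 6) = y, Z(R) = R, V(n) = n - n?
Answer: 459/4 + I*sqrt(951) ≈ 114.75 + 30.838*I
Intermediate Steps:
V(n) = 0
J(h) = 51/8 (J(h) = 6 + (1/8)*3 = 6 + 3/8 = 51/8)
B(F) = 51*F/8
v = I*sqrt(951) (v = sqrt(0 - 951) = sqrt(-951) = I*sqrt(951) ≈ 30.838*I)
B(1*18) + v = 51*(1*18)/8 + I*sqrt(951) = (51/8)*18 + I*sqrt(951) = 459/4 + I*sqrt(951)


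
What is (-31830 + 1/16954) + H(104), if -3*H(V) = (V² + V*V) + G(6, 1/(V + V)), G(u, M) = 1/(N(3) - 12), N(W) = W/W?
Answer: -7280844427/186494 ≈ -39041.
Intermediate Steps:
N(W) = 1
G(u, M) = -1/11 (G(u, M) = 1/(1 - 12) = 1/(-11) = -1/11)
H(V) = 1/33 - 2*V²/3 (H(V) = -((V² + V*V) - 1/11)/3 = -((V² + V²) - 1/11)/3 = -(2*V² - 1/11)/3 = -(-1/11 + 2*V²)/3 = 1/33 - 2*V²/3)
(-31830 + 1/16954) + H(104) = (-31830 + 1/16954) + (1/33 - ⅔*104²) = (-31830 + 1/16954) + (1/33 - ⅔*10816) = -539645819/16954 + (1/33 - 21632/3) = -539645819/16954 - 79317/11 = -7280844427/186494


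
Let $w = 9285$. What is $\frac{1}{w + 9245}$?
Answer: $\frac{1}{18530} \approx 5.3967 \cdot 10^{-5}$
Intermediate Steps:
$\frac{1}{w + 9245} = \frac{1}{9285 + 9245} = \frac{1}{18530}$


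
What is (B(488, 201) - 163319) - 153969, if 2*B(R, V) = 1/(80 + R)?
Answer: -360439167/1136 ≈ -3.1729e+5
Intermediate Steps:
B(R, V) = 1/(2*(80 + R))
(B(488, 201) - 163319) - 153969 = (1/(2*(80 + 488)) - 163319) - 153969 = ((1/2)/568 - 163319) - 153969 = ((1/2)*(1/568) - 163319) - 153969 = (1/1136 - 163319) - 153969 = -185530383/1136 - 153969 = -360439167/1136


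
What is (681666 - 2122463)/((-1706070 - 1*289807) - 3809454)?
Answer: 1440797/5805331 ≈ 0.24819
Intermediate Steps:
(681666 - 2122463)/((-1706070 - 1*289807) - 3809454) = -1440797/((-1706070 - 289807) - 3809454) = -1440797/(-1995877 - 3809454) = -1440797/(-5805331) = -1440797*(-1/5805331) = 1440797/5805331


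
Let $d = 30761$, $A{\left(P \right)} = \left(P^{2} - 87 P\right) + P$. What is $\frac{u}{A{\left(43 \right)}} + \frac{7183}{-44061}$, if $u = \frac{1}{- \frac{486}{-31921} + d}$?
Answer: $- \frac{13041272728106870}{79996026131503563} \approx -0.16302$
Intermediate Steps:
$A{\left(P \right)} = P^{2} - 86 P$
$u = \frac{31921}{981922367}$ ($u = \frac{1}{- \frac{486}{-31921} + 30761} = \frac{1}{\left(-486\right) \left(- \frac{1}{31921}\right) + 30761} = \frac{1}{\frac{486}{31921} + 30761} = \frac{1}{\frac{981922367}{31921}} = \frac{31921}{981922367} \approx 3.2509 \cdot 10^{-5}$)
$\frac{u}{A{\left(43 \right)}} + \frac{7183}{-44061} = \frac{31921}{981922367 \cdot 43 \left(-86 + 43\right)} + \frac{7183}{-44061} = \frac{31921}{981922367 \cdot 43 \left(-43\right)} + 7183 \left(- \frac{1}{44061}\right) = \frac{31921}{981922367 \left(-1849\right)} - \frac{7183}{44061} = \frac{31921}{981922367} \left(- \frac{1}{1849}\right) - \frac{7183}{44061} = - \frac{31921}{1815574456583} - \frac{7183}{44061} = - \frac{13041272728106870}{79996026131503563}$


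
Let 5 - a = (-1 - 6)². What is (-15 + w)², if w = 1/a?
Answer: 436921/1936 ≈ 225.68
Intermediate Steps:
a = -44 (a = 5 - (-1 - 6)² = 5 - 1*(-7)² = 5 - 1*49 = 5 - 49 = -44)
w = -1/44 (w = 1/(-44) = -1/44 ≈ -0.022727)
(-15 + w)² = (-15 - 1/44)² = (-661/44)² = 436921/1936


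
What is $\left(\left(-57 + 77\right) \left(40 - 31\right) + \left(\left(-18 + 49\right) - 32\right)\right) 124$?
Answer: $22196$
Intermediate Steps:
$\left(\left(-57 + 77\right) \left(40 - 31\right) + \left(\left(-18 + 49\right) - 32\right)\right) 124 = \left(20 \cdot 9 + \left(31 - 32\right)\right) 124 = \left(180 - 1\right) 124 = 179 \cdot 124 = 22196$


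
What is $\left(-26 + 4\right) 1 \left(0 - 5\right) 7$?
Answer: $770$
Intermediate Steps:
$\left(-26 + 4\right) 1 \left(0 - 5\right) 7 = - 22 \cdot 1 \left(-5\right) 7 = - 22 \left(\left(-5\right) 7\right) = \left(-22\right) \left(-35\right) = 770$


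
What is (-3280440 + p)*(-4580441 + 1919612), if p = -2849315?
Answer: 16310229866895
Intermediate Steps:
(-3280440 + p)*(-4580441 + 1919612) = (-3280440 - 2849315)*(-4580441 + 1919612) = -6129755*(-2660829) = 16310229866895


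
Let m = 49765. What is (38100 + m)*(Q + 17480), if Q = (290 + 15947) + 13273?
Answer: 4128776350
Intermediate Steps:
Q = 29510 (Q = 16237 + 13273 = 29510)
(38100 + m)*(Q + 17480) = (38100 + 49765)*(29510 + 17480) = 87865*46990 = 4128776350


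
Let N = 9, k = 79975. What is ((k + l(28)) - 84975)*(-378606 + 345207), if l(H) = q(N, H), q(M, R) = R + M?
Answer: 165759237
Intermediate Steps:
q(M, R) = M + R
l(H) = 9 + H
((k + l(28)) - 84975)*(-378606 + 345207) = ((79975 + (9 + 28)) - 84975)*(-378606 + 345207) = ((79975 + 37) - 84975)*(-33399) = (80012 - 84975)*(-33399) = -4963*(-33399) = 165759237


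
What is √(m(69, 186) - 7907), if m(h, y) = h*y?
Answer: √4927 ≈ 70.193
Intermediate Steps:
√(m(69, 186) - 7907) = √(69*186 - 7907) = √(12834 - 7907) = √4927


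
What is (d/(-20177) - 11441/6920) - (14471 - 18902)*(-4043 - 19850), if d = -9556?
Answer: -14782065639411257/139624840 ≈ -1.0587e+8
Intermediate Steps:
(d/(-20177) - 11441/6920) - (14471 - 18902)*(-4043 - 19850) = (-9556/(-20177) - 11441/6920) - (14471 - 18902)*(-4043 - 19850) = (-9556*(-1/20177) - 11441*1/6920) - (-4431)*(-23893) = (9556/20177 - 11441/6920) - 1*105869883 = -164717537/139624840 - 105869883 = -14782065639411257/139624840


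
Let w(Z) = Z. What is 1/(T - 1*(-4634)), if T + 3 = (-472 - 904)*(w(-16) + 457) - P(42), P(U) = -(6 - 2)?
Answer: -1/602181 ≈ -1.6606e-6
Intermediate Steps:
P(U) = -4 (P(U) = -1*4 = -4)
T = -606815 (T = -3 + ((-472 - 904)*(-16 + 457) - 1*(-4)) = -3 + (-1376*441 + 4) = -3 + (-606816 + 4) = -3 - 606812 = -606815)
1/(T - 1*(-4634)) = 1/(-606815 - 1*(-4634)) = 1/(-606815 + 4634) = 1/(-602181) = -1/602181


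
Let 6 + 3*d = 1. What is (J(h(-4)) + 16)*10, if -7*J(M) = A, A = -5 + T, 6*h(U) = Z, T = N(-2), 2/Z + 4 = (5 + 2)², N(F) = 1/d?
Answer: 168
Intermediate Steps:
d = -5/3 (d = -2 + (⅓)*1 = -2 + ⅓ = -5/3 ≈ -1.6667)
N(F) = -⅗ (N(F) = 1/(-5/3) = -⅗)
Z = 2/45 (Z = 2/(-4 + (5 + 2)²) = 2/(-4 + 7²) = 2/(-4 + 49) = 2/45 ≈ 0.044444)
T = -⅗ ≈ -0.60000
h(U) = 1/135 (h(U) = (⅙)*(2/45) = 1/135)
A = -28/5 (A = -5 - ⅗ = -28/5 ≈ -5.6000)
J(M) = ⅘ (J(M) = -⅐*(-28/5) = ⅘)
(J(h(-4)) + 16)*10 = (⅘ + 16)*10 = (84/5)*10 = 168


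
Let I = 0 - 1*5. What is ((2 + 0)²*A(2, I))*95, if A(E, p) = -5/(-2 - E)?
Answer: 475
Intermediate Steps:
I = -5 (I = 0 - 5 = -5)
((2 + 0)²*A(2, I))*95 = ((2 + 0)²*(5/(2 + 2)))*95 = (2²*(5/4))*95 = (4*(5*(¼)))*95 = (4*(5/4))*95 = 5*95 = 475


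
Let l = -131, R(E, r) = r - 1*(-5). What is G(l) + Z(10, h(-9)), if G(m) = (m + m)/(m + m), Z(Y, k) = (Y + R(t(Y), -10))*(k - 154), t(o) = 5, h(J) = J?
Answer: -814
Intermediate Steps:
R(E, r) = 5 + r (R(E, r) = r + 5 = 5 + r)
Z(Y, k) = (-154 + k)*(-5 + Y) (Z(Y, k) = (Y + (5 - 10))*(k - 154) = (Y - 5)*(-154 + k) = (-5 + Y)*(-154 + k) = (-154 + k)*(-5 + Y))
G(m) = 1 (G(m) = (2*m)/((2*m)) = (2*m)*(1/(2*m)) = 1)
G(l) + Z(10, h(-9)) = 1 + (770 - 154*10 - 5*(-9) + 10*(-9)) = 1 + (770 - 1540 + 45 - 90) = 1 - 815 = -814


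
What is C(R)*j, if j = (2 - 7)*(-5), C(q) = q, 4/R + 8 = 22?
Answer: 50/7 ≈ 7.1429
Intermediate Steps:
R = 2/7 (R = 4/(-8 + 22) = 4/14 = 4*(1/14) = 2/7 ≈ 0.28571)
j = 25 (j = -5*(-5) = 25)
C(R)*j = (2/7)*25 = 50/7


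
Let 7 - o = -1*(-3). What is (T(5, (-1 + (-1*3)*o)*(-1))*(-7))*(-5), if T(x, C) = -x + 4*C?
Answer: 1645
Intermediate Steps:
o = 4 (o = 7 - (-1)*(-3) = 7 - 1*3 = 7 - 3 = 4)
(T(5, (-1 + (-1*3)*o)*(-1))*(-7))*(-5) = ((-1*5 + 4*((-1 - 1*3*4)*(-1)))*(-7))*(-5) = ((-5 + 4*((-1 - 3*4)*(-1)))*(-7))*(-5) = ((-5 + 4*((-1 - 12)*(-1)))*(-7))*(-5) = ((-5 + 4*(-13*(-1)))*(-7))*(-5) = ((-5 + 4*13)*(-7))*(-5) = ((-5 + 52)*(-7))*(-5) = (47*(-7))*(-5) = -329*(-5) = 1645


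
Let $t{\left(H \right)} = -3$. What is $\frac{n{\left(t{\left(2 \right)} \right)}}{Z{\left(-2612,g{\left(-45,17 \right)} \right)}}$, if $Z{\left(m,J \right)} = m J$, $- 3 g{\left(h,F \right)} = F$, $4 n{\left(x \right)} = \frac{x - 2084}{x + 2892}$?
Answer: $- \frac{2087}{171044208} \approx -1.2202 \cdot 10^{-5}$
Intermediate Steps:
$n{\left(x \right)} = \frac{-2084 + x}{4 \left(2892 + x\right)}$ ($n{\left(x \right)} = \frac{\left(x - 2084\right) \frac{1}{x + 2892}}{4} = \frac{\left(-2084 + x\right) \frac{1}{2892 + x}}{4} = \frac{\frac{1}{2892 + x} \left(-2084 + x\right)}{4} = \frac{-2084 + x}{4 \left(2892 + x\right)}$)
$g{\left(h,F \right)} = - \frac{F}{3}$
$Z{\left(m,J \right)} = J m$
$\frac{n{\left(t{\left(2 \right)} \right)}}{Z{\left(-2612,g{\left(-45,17 \right)} \right)}} = \frac{\frac{1}{4} \frac{1}{2892 - 3} \left(-2084 - 3\right)}{\left(- \frac{1}{3}\right) 17 \left(-2612\right)} = \frac{\frac{1}{4} \cdot \frac{1}{2889} \left(-2087\right)}{\left(- \frac{17}{3}\right) \left(-2612\right)} = \frac{\frac{1}{4} \cdot \frac{1}{2889} \left(-2087\right)}{\frac{44404}{3}} = \left(- \frac{2087}{11556}\right) \frac{3}{44404} = - \frac{2087}{171044208}$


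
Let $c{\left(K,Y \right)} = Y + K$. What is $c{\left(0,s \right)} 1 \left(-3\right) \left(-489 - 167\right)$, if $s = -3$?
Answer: $-5904$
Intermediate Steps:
$c{\left(K,Y \right)} = K + Y$
$c{\left(0,s \right)} 1 \left(-3\right) \left(-489 - 167\right) = \left(0 - 3\right) 1 \left(-3\right) \left(-489 - 167\right) = \left(-3\right) 1 \left(-3\right) \left(-656\right) = \left(-3\right) \left(-3\right) \left(-656\right) = 9 \left(-656\right) = -5904$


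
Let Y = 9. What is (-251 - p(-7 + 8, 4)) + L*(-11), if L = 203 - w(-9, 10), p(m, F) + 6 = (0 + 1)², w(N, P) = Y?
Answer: -2380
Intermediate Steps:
w(N, P) = 9
p(m, F) = -5 (p(m, F) = -6 + (0 + 1)² = -6 + 1² = -6 + 1 = -5)
L = 194 (L = 203 - 1*9 = 203 - 9 = 194)
(-251 - p(-7 + 8, 4)) + L*(-11) = (-251 - 1*(-5)) + 194*(-11) = (-251 + 5) - 2134 = -246 - 2134 = -2380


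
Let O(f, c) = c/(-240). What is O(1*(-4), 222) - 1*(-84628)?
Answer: 3385083/40 ≈ 84627.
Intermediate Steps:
O(f, c) = -c/240 (O(f, c) = c*(-1/240) = -c/240)
O(1*(-4), 222) - 1*(-84628) = -1/240*222 - 1*(-84628) = -37/40 + 84628 = 3385083/40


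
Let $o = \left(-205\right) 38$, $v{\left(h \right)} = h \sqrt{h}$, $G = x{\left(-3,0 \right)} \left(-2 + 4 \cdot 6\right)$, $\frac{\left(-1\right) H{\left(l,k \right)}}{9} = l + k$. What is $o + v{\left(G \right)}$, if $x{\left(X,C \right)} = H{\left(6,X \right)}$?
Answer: $-7790 - 1782 i \sqrt{66} \approx -7790.0 - 14477.0 i$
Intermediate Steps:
$H{\left(l,k \right)} = - 9 k - 9 l$ ($H{\left(l,k \right)} = - 9 \left(l + k\right) = - 9 \left(k + l\right) = - 9 k - 9 l$)
$x{\left(X,C \right)} = -54 - 9 X$ ($x{\left(X,C \right)} = - 9 X - 54 = -54 - 9 X$)
$G = -594$ ($G = \left(-54 - -27\right) \left(-2 + 4 \cdot 6\right) = \left(-54 + 27\right) \left(-2 + 24\right) = \left(-27\right) 22 = -594$)
$v{\left(h \right)} = h^{\frac{3}{2}}$
$o = -7790$
$o + v{\left(G \right)} = -7790 + \left(-594\right)^{\frac{3}{2}} = -7790 - 1782 i \sqrt{66}$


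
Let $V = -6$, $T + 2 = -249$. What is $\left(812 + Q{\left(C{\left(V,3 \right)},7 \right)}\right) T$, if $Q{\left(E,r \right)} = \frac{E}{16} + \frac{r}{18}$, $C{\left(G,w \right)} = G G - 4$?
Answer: $- \frac{3679409}{18} \approx -2.0441 \cdot 10^{5}$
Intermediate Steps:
$T = -251$ ($T = -2 - 249 = -251$)
$C{\left(G,w \right)} = -4 + G^{2}$ ($C{\left(G,w \right)} = G^{2} - 4 = -4 + G^{2}$)
$Q{\left(E,r \right)} = \frac{E}{16} + \frac{r}{18}$ ($Q{\left(E,r \right)} = E \frac{1}{16} + r \frac{1}{18} = \frac{E}{16} + \frac{r}{18}$)
$\left(812 + Q{\left(C{\left(V,3 \right)},7 \right)}\right) T = \left(812 + \left(\frac{-4 + \left(-6\right)^{2}}{16} + \frac{1}{18} \cdot 7\right)\right) \left(-251\right) = \left(812 + \left(\frac{-4 + 36}{16} + \frac{7}{18}\right)\right) \left(-251\right) = \left(812 + \left(\frac{1}{16} \cdot 32 + \frac{7}{18}\right)\right) \left(-251\right) = \left(812 + \left(2 + \frac{7}{18}\right)\right) \left(-251\right) = \left(812 + \frac{43}{18}\right) \left(-251\right) = \frac{14659}{18} \left(-251\right) = - \frac{3679409}{18}$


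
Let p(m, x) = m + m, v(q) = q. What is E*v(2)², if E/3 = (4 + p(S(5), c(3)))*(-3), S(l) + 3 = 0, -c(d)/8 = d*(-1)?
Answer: 72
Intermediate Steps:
c(d) = 8*d (c(d) = -8*d*(-1) = -(-8)*d = 8*d)
S(l) = -3 (S(l) = -3 + 0 = -3)
p(m, x) = 2*m
E = 18 (E = 3*((4 + 2*(-3))*(-3)) = 3*((4 - 6)*(-3)) = 3*(-2*(-3)) = 3*6 = 18)
E*v(2)² = 18*2² = 18*4 = 72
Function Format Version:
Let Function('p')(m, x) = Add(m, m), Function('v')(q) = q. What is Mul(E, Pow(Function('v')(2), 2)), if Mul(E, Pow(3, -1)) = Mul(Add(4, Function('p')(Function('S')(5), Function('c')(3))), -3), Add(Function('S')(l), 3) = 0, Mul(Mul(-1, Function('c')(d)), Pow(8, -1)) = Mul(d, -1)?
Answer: 72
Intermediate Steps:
Function('c')(d) = Mul(8, d) (Function('c')(d) = Mul(-8, Mul(d, -1)) = Mul(-8, Mul(-1, d)) = Mul(8, d))
Function('S')(l) = -3 (Function('S')(l) = Add(-3, 0) = -3)
Function('p')(m, x) = Mul(2, m)
E = 18 (E = Mul(3, Mul(Add(4, Mul(2, -3)), -3)) = Mul(3, Mul(Add(4, -6), -3)) = Mul(3, Mul(-2, -3)) = Mul(3, 6) = 18)
Mul(E, Pow(Function('v')(2), 2)) = Mul(18, Pow(2, 2)) = Mul(18, 4) = 72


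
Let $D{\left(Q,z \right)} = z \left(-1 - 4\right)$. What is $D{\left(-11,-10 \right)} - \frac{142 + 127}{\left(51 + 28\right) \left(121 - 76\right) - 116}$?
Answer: $\frac{171681}{3439} \approx 49.922$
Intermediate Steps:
$D{\left(Q,z \right)} = - 5 z$ ($D{\left(Q,z \right)} = z \left(-5\right) = - 5 z$)
$D{\left(-11,-10 \right)} - \frac{142 + 127}{\left(51 + 28\right) \left(121 - 76\right) - 116} = \left(-5\right) \left(-10\right) - \frac{142 + 127}{\left(51 + 28\right) \left(121 - 76\right) - 116} = 50 - \frac{269}{79 \cdot 45 - 116} = 50 - \frac{269}{3555 - 116} = 50 - \frac{269}{3439} = \frac{171681}{3439}$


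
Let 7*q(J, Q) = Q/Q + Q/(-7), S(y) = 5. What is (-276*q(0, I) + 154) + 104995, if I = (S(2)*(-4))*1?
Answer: 5144849/49 ≈ 1.0500e+5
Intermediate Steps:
I = -20 (I = (5*(-4))*1 = -20*1 = -20)
q(J, Q) = ⅐ - Q/49 (q(J, Q) = (Q/Q + Q/(-7))/7 = (1 + Q*(-⅐))/7 = (1 - Q/7)/7 = ⅐ - Q/49)
(-276*q(0, I) + 154) + 104995 = (-276*(⅐ - 1/49*(-20)) + 154) + 104995 = (-276*(⅐ + 20/49) + 154) + 104995 = (-276*27/49 + 154) + 104995 = (-7452/49 + 154) + 104995 = 94/49 + 104995 = 5144849/49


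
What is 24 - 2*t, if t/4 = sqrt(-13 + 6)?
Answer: 24 - 8*I*sqrt(7) ≈ 24.0 - 21.166*I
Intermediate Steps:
t = 4*I*sqrt(7) (t = 4*sqrt(-13 + 6) = 4*sqrt(-7) = 4*(I*sqrt(7)) = 4*I*sqrt(7) ≈ 10.583*I)
24 - 2*t = 24 - 8*I*sqrt(7)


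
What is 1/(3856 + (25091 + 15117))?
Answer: 1/44064 ≈ 2.2694e-5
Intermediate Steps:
1/(3856 + (25091 + 15117)) = 1/(3856 + 40208) = 1/44064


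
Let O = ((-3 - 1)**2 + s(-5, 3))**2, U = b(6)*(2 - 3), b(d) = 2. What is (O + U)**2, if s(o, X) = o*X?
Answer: 1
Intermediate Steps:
s(o, X) = X*o
U = -2 (U = 2*(2 - 3) = 2*(-1) = -2)
O = 1 (O = ((-3 - 1)**2 + 3*(-5))**2 = ((-4)**2 - 15)**2 = (16 - 15)**2 = 1**2 = 1)
(O + U)**2 = (1 - 2)**2 = (-1)**2 = 1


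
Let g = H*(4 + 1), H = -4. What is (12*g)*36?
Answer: -8640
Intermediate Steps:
g = -20 (g = -4*(4 + 1) = -4*5 = -20)
(12*g)*36 = (12*(-20))*36 = -240*36 = -8640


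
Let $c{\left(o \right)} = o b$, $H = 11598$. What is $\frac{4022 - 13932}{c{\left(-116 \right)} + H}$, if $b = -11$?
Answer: $- \frac{4955}{6437} \approx -0.76977$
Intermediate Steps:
$c{\left(o \right)} = - 11 o$ ($c{\left(o \right)} = o \left(-11\right) = - 11 o$)
$\frac{4022 - 13932}{c{\left(-116 \right)} + H} = \frac{4022 - 13932}{\left(-11\right) \left(-116\right) + 11598} = - \frac{9910}{1276 + 11598} = - \frac{9910}{12874} = \left(-9910\right) \frac{1}{12874} = - \frac{4955}{6437}$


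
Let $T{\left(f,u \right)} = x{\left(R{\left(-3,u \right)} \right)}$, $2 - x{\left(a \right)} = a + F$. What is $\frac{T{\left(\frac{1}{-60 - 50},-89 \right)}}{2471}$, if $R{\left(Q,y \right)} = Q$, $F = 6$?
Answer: $- \frac{1}{2471} \approx -0.00040469$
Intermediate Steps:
$x{\left(a \right)} = -4 - a$ ($x{\left(a \right)} = 2 - \left(a + 6\right) = 2 - \left(6 + a\right) = -4 - a$)
$T{\left(f,u \right)} = -1$ ($T{\left(f,u \right)} = -4 - -3 = -4 + 3 = -1$)
$\frac{T{\left(\frac{1}{-60 - 50},-89 \right)}}{2471} = - \frac{1}{2471}$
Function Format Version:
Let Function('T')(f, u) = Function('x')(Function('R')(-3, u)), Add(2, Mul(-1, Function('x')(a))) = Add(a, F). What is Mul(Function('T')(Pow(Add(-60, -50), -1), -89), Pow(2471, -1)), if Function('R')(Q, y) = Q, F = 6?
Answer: Rational(-1, 2471) ≈ -0.00040469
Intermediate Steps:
Function('x')(a) = Add(-4, Mul(-1, a)) (Function('x')(a) = Add(2, Mul(-1, Add(a, 6))) = Add(2, Mul(-1, Add(6, a))) = Add(2, Add(-6, Mul(-1, a))) = Add(-4, Mul(-1, a)))
Function('T')(f, u) = -1 (Function('T')(f, u) = Add(-4, Mul(-1, -3)) = Add(-4, 3) = -1)
Mul(Function('T')(Pow(Add(-60, -50), -1), -89), Pow(2471, -1)) = Mul(-1, Pow(2471, -1)) = Mul(-1, Rational(1, 2471)) = Rational(-1, 2471)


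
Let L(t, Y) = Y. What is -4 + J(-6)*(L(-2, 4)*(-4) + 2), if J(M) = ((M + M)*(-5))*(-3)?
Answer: 2516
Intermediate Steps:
J(M) = 30*M (J(M) = ((2*M)*(-5))*(-3) = -10*M*(-3) = 30*M)
-4 + J(-6)*(L(-2, 4)*(-4) + 2) = -4 + (30*(-6))*(4*(-4) + 2) = -4 - 180*(-16 + 2) = -4 - 180*(-14) = -4 + 2520 = 2516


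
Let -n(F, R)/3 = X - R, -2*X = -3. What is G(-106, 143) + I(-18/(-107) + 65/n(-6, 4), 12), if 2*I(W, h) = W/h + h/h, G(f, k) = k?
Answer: 138545/963 ≈ 143.87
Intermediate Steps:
X = 3/2 (X = -½*(-3) = 3/2 ≈ 1.5000)
n(F, R) = -9/2 + 3*R (n(F, R) = -3*(3/2 - R) = -9/2 + 3*R)
I(W, h) = ½ + W/(2*h) (I(W, h) = (W/h + h/h)/2 = (W/h + 1)/2 = (1 + W/h)/2 = ½ + W/(2*h))
G(-106, 143) + I(-18/(-107) + 65/n(-6, 4), 12) = 143 + (½)*((-18/(-107) + 65/(-9/2 + 3*4)) + 12)/12 = 143 + (½)*(1/12)*((-18*(-1/107) + 65/(-9/2 + 12)) + 12) = 143 + (½)*(1/12)*((18/107 + 65/(15/2)) + 12) = 143 + (½)*(1/12)*((18/107 + 65*(2/15)) + 12) = 143 + (½)*(1/12)*((18/107 + 26/3) + 12) = 143 + (½)*(1/12)*(2836/321 + 12) = 143 + (½)*(1/12)*(6688/321) = 143 + 836/963 = 138545/963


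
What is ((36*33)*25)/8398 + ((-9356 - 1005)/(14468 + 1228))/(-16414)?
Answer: 3825910544239/1081805770656 ≈ 3.5366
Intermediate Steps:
((36*33)*25)/8398 + ((-9356 - 1005)/(14468 + 1228))/(-16414) = (1188*25)*(1/8398) - 10361/15696*(-1/16414) = 29700*(1/8398) - 10361*1/15696*(-1/16414) = 14850/4199 - 10361/15696*(-1/16414) = 14850/4199 + 10361/257634144 = 3825910544239/1081805770656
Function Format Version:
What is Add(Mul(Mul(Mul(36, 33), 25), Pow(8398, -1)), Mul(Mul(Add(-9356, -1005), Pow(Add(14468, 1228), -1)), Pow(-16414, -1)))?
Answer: Rational(3825910544239, 1081805770656) ≈ 3.5366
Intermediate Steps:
Add(Mul(Mul(Mul(36, 33), 25), Pow(8398, -1)), Mul(Mul(Add(-9356, -1005), Pow(Add(14468, 1228), -1)), Pow(-16414, -1))) = Add(Mul(Mul(1188, 25), Rational(1, 8398)), Mul(Mul(-10361, Pow(15696, -1)), Rational(-1, 16414))) = Add(Mul(29700, Rational(1, 8398)), Mul(Mul(-10361, Rational(1, 15696)), Rational(-1, 16414))) = Add(Rational(14850, 4199), Mul(Rational(-10361, 15696), Rational(-1, 16414))) = Add(Rational(14850, 4199), Rational(10361, 257634144)) = Rational(3825910544239, 1081805770656)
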